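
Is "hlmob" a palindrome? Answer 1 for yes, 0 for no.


Input: hlmob
Reversed: bomlh
  Compare pos 0 ('h') with pos 4 ('b'): MISMATCH
  Compare pos 1 ('l') with pos 3 ('o'): MISMATCH
Result: not a palindrome

0


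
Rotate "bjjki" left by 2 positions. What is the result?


Input: "bjjki", rotate left by 2
First 2 characters: "bj"
Remaining characters: "jki"
Concatenate remaining + first: "jki" + "bj" = "jkibj"

jkibj


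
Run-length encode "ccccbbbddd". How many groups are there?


Input: ccccbbbddd
Scanning for consecutive runs:
  Group 1: 'c' x 4 (positions 0-3)
  Group 2: 'b' x 3 (positions 4-6)
  Group 3: 'd' x 3 (positions 7-9)
Total groups: 3

3


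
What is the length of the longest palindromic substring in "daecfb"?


Input: "daecfb"
Checking substrings for palindromes:
  No multi-char palindromic substrings found
Longest palindromic substring: "d" with length 1

1


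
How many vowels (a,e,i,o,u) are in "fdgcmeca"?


Input: fdgcmeca
Checking each character:
  'f' at position 0: consonant
  'd' at position 1: consonant
  'g' at position 2: consonant
  'c' at position 3: consonant
  'm' at position 4: consonant
  'e' at position 5: vowel (running total: 1)
  'c' at position 6: consonant
  'a' at position 7: vowel (running total: 2)
Total vowels: 2

2


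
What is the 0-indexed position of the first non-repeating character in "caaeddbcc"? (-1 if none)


Input: caaeddbcc
Character frequencies:
  'a': 2
  'b': 1
  'c': 3
  'd': 2
  'e': 1
Scanning left to right for freq == 1:
  Position 0 ('c'): freq=3, skip
  Position 1 ('a'): freq=2, skip
  Position 2 ('a'): freq=2, skip
  Position 3 ('e'): unique! => answer = 3

3


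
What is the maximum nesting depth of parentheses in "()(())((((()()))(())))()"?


Input: "()(())((((()()))(())))()"
Tracking depth:
  Position 0 '(': depth becomes 1
  Position 1 ')': depth becomes 0
  Position 2 '(': depth becomes 1
  Position 3 '(': depth becomes 2
  Position 4 ')': depth becomes 1
  Position 5 ')': depth becomes 0
  Position 6 '(': depth becomes 1
  Position 7 '(': depth becomes 2
  Position 8 '(': depth becomes 3
  Position 9 '(': depth becomes 4
  Position 10 '(': depth becomes 5
  Position 11 ')': depth becomes 4
  Position 12 '(': depth becomes 5
  Position 13 ')': depth becomes 4
  Position 14 ')': depth becomes 3
  Position 15 ')': depth becomes 2
  Position 16 '(': depth becomes 3
  Position 17 '(': depth becomes 4
  Position 18 ')': depth becomes 3
  Position 19 ')': depth becomes 2
  Position 20 ')': depth becomes 1
  Position 21 ')': depth becomes 0
  Position 22 '(': depth becomes 1
  Position 23 ')': depth becomes 0
Maximum depth reached: 5

5


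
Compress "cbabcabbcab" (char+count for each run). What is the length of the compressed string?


Input: cbabcabbcab
Runs:
  'c' x 1 => "c1"
  'b' x 1 => "b1"
  'a' x 1 => "a1"
  'b' x 1 => "b1"
  'c' x 1 => "c1"
  'a' x 1 => "a1"
  'b' x 2 => "b2"
  'c' x 1 => "c1"
  'a' x 1 => "a1"
  'b' x 1 => "b1"
Compressed: "c1b1a1b1c1a1b2c1a1b1"
Compressed length: 20

20


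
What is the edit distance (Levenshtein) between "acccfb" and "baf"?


Computing edit distance: "acccfb" -> "baf"
DP table:
           b    a    f
      0    1    2    3
  a   1    1    1    2
  c   2    2    2    2
  c   3    3    3    3
  c   4    4    4    4
  f   5    5    5    4
  b   6    5    6    5
Edit distance = dp[6][3] = 5

5


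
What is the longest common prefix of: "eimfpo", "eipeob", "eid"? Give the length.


Words: eimfpo, eipeob, eid
  Position 0: all 'e' => match
  Position 1: all 'i' => match
  Position 2: ('m', 'p', 'd') => mismatch, stop
LCP = "ei" (length 2)

2


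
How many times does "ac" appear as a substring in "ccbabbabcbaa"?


Searching for "ac" in "ccbabbabcbaa"
Scanning each position:
  Position 0: "cc" => no
  Position 1: "cb" => no
  Position 2: "ba" => no
  Position 3: "ab" => no
  Position 4: "bb" => no
  Position 5: "ba" => no
  Position 6: "ab" => no
  Position 7: "bc" => no
  Position 8: "cb" => no
  Position 9: "ba" => no
  Position 10: "aa" => no
Total occurrences: 0

0


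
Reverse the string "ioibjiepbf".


Input: ioibjiepbf
Reading characters right to left:
  Position 9: 'f'
  Position 8: 'b'
  Position 7: 'p'
  Position 6: 'e'
  Position 5: 'i'
  Position 4: 'j'
  Position 3: 'b'
  Position 2: 'i'
  Position 1: 'o'
  Position 0: 'i'
Reversed: fbpeijbioi

fbpeijbioi


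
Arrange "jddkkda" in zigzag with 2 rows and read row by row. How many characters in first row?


Zigzag "jddkkda" into 2 rows:
Placing characters:
  'j' => row 0
  'd' => row 1
  'd' => row 0
  'k' => row 1
  'k' => row 0
  'd' => row 1
  'a' => row 0
Rows:
  Row 0: "jdka"
  Row 1: "dkd"
First row length: 4

4


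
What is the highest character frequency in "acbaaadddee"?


Input: acbaaadddee
Character counts:
  'a': 4
  'b': 1
  'c': 1
  'd': 3
  'e': 2
Maximum frequency: 4

4


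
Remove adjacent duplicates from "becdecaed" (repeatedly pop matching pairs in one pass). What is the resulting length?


Input: becdecaed
Stack-based adjacent duplicate removal:
  Read 'b': push. Stack: b
  Read 'e': push. Stack: be
  Read 'c': push. Stack: bec
  Read 'd': push. Stack: becd
  Read 'e': push. Stack: becde
  Read 'c': push. Stack: becdec
  Read 'a': push. Stack: becdeca
  Read 'e': push. Stack: becdecae
  Read 'd': push. Stack: becdecaed
Final stack: "becdecaed" (length 9)

9


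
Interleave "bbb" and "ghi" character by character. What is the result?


Interleaving "bbb" and "ghi":
  Position 0: 'b' from first, 'g' from second => "bg"
  Position 1: 'b' from first, 'h' from second => "bh"
  Position 2: 'b' from first, 'i' from second => "bi"
Result: bgbhbi

bgbhbi


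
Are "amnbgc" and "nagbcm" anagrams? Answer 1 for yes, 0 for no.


Strings: "amnbgc", "nagbcm"
Sorted first:  abcgmn
Sorted second: abcgmn
Sorted forms match => anagrams

1


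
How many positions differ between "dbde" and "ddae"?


Comparing "dbde" and "ddae" position by position:
  Position 0: 'd' vs 'd' => same
  Position 1: 'b' vs 'd' => DIFFER
  Position 2: 'd' vs 'a' => DIFFER
  Position 3: 'e' vs 'e' => same
Positions that differ: 2

2


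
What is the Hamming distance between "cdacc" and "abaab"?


Comparing "cdacc" and "abaab" position by position:
  Position 0: 'c' vs 'a' => differ
  Position 1: 'd' vs 'b' => differ
  Position 2: 'a' vs 'a' => same
  Position 3: 'c' vs 'a' => differ
  Position 4: 'c' vs 'b' => differ
Total differences (Hamming distance): 4

4


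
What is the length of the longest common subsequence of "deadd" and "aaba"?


LCS of "deadd" and "aaba"
DP table:
           a    a    b    a
      0    0    0    0    0
  d   0    0    0    0    0
  e   0    0    0    0    0
  a   0    1    1    1    1
  d   0    1    1    1    1
  d   0    1    1    1    1
LCS length = dp[5][4] = 1

1


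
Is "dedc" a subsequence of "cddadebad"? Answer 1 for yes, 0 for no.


Check if "dedc" is a subsequence of "cddadebad"
Greedy scan:
  Position 0 ('c'): no match needed
  Position 1 ('d'): matches sub[0] = 'd'
  Position 2 ('d'): no match needed
  Position 3 ('a'): no match needed
  Position 4 ('d'): no match needed
  Position 5 ('e'): matches sub[1] = 'e'
  Position 6 ('b'): no match needed
  Position 7 ('a'): no match needed
  Position 8 ('d'): matches sub[2] = 'd'
Only matched 3/4 characters => not a subsequence

0


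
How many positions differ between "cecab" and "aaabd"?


Comparing "cecab" and "aaabd" position by position:
  Position 0: 'c' vs 'a' => DIFFER
  Position 1: 'e' vs 'a' => DIFFER
  Position 2: 'c' vs 'a' => DIFFER
  Position 3: 'a' vs 'b' => DIFFER
  Position 4: 'b' vs 'd' => DIFFER
Positions that differ: 5

5


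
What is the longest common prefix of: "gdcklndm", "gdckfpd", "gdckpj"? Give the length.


Words: gdcklndm, gdckfpd, gdckpj
  Position 0: all 'g' => match
  Position 1: all 'd' => match
  Position 2: all 'c' => match
  Position 3: all 'k' => match
  Position 4: ('l', 'f', 'p') => mismatch, stop
LCP = "gdck" (length 4)

4


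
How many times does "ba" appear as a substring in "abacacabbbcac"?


Searching for "ba" in "abacacabbbcac"
Scanning each position:
  Position 0: "ab" => no
  Position 1: "ba" => MATCH
  Position 2: "ac" => no
  Position 3: "ca" => no
  Position 4: "ac" => no
  Position 5: "ca" => no
  Position 6: "ab" => no
  Position 7: "bb" => no
  Position 8: "bb" => no
  Position 9: "bc" => no
  Position 10: "ca" => no
  Position 11: "ac" => no
Total occurrences: 1

1


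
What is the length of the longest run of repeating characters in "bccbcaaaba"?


Input: "bccbcaaaba"
Scanning for longest run:
  Position 1 ('c'): new char, reset run to 1
  Position 2 ('c'): continues run of 'c', length=2
  Position 3 ('b'): new char, reset run to 1
  Position 4 ('c'): new char, reset run to 1
  Position 5 ('a'): new char, reset run to 1
  Position 6 ('a'): continues run of 'a', length=2
  Position 7 ('a'): continues run of 'a', length=3
  Position 8 ('b'): new char, reset run to 1
  Position 9 ('a'): new char, reset run to 1
Longest run: 'a' with length 3

3


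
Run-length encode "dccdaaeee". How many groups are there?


Input: dccdaaeee
Scanning for consecutive runs:
  Group 1: 'd' x 1 (positions 0-0)
  Group 2: 'c' x 2 (positions 1-2)
  Group 3: 'd' x 1 (positions 3-3)
  Group 4: 'a' x 2 (positions 4-5)
  Group 5: 'e' x 3 (positions 6-8)
Total groups: 5

5


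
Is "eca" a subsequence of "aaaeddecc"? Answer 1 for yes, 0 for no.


Check if "eca" is a subsequence of "aaaeddecc"
Greedy scan:
  Position 0 ('a'): no match needed
  Position 1 ('a'): no match needed
  Position 2 ('a'): no match needed
  Position 3 ('e'): matches sub[0] = 'e'
  Position 4 ('d'): no match needed
  Position 5 ('d'): no match needed
  Position 6 ('e'): no match needed
  Position 7 ('c'): matches sub[1] = 'c'
  Position 8 ('c'): no match needed
Only matched 2/3 characters => not a subsequence

0


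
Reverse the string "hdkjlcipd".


Input: hdkjlcipd
Reading characters right to left:
  Position 8: 'd'
  Position 7: 'p'
  Position 6: 'i'
  Position 5: 'c'
  Position 4: 'l'
  Position 3: 'j'
  Position 2: 'k'
  Position 1: 'd'
  Position 0: 'h'
Reversed: dpicljkdh

dpicljkdh


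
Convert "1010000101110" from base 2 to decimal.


Input: "1010000101110" in base 2
Positional expansion:
  Digit '1' (value 1) x 2^12 = 4096
  Digit '0' (value 0) x 2^11 = 0
  Digit '1' (value 1) x 2^10 = 1024
  Digit '0' (value 0) x 2^9 = 0
  Digit '0' (value 0) x 2^8 = 0
  Digit '0' (value 0) x 2^7 = 0
  Digit '0' (value 0) x 2^6 = 0
  Digit '1' (value 1) x 2^5 = 32
  Digit '0' (value 0) x 2^4 = 0
  Digit '1' (value 1) x 2^3 = 8
  Digit '1' (value 1) x 2^2 = 4
  Digit '1' (value 1) x 2^1 = 2
  Digit '0' (value 0) x 2^0 = 0
Sum = 5166

5166


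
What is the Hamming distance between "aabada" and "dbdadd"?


Comparing "aabada" and "dbdadd" position by position:
  Position 0: 'a' vs 'd' => differ
  Position 1: 'a' vs 'b' => differ
  Position 2: 'b' vs 'd' => differ
  Position 3: 'a' vs 'a' => same
  Position 4: 'd' vs 'd' => same
  Position 5: 'a' vs 'd' => differ
Total differences (Hamming distance): 4

4


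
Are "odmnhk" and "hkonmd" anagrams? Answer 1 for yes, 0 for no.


Strings: "odmnhk", "hkonmd"
Sorted first:  dhkmno
Sorted second: dhkmno
Sorted forms match => anagrams

1


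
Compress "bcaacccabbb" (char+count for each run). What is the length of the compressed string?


Input: bcaacccabbb
Runs:
  'b' x 1 => "b1"
  'c' x 1 => "c1"
  'a' x 2 => "a2"
  'c' x 3 => "c3"
  'a' x 1 => "a1"
  'b' x 3 => "b3"
Compressed: "b1c1a2c3a1b3"
Compressed length: 12

12


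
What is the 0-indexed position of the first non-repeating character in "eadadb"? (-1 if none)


Input: eadadb
Character frequencies:
  'a': 2
  'b': 1
  'd': 2
  'e': 1
Scanning left to right for freq == 1:
  Position 0 ('e'): unique! => answer = 0

0


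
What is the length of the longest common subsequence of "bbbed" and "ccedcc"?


LCS of "bbbed" and "ccedcc"
DP table:
           c    c    e    d    c    c
      0    0    0    0    0    0    0
  b   0    0    0    0    0    0    0
  b   0    0    0    0    0    0    0
  b   0    0    0    0    0    0    0
  e   0    0    0    1    1    1    1
  d   0    0    0    1    2    2    2
LCS length = dp[5][6] = 2

2


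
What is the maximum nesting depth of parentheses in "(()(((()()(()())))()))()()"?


Input: "(()(((()()(()())))()))()()"
Tracking depth:
  Position 0 '(': depth becomes 1
  Position 1 '(': depth becomes 2
  Position 2 ')': depth becomes 1
  Position 3 '(': depth becomes 2
  Position 4 '(': depth becomes 3
  Position 5 '(': depth becomes 4
  Position 6 '(': depth becomes 5
  Position 7 ')': depth becomes 4
  Position 8 '(': depth becomes 5
  Position 9 ')': depth becomes 4
  Position 10 '(': depth becomes 5
  Position 11 '(': depth becomes 6
  Position 12 ')': depth becomes 5
  Position 13 '(': depth becomes 6
  Position 14 ')': depth becomes 5
  Position 15 ')': depth becomes 4
  Position 16 ')': depth becomes 3
  Position 17 ')': depth becomes 2
  Position 18 '(': depth becomes 3
  Position 19 ')': depth becomes 2
  Position 20 ')': depth becomes 1
  Position 21 ')': depth becomes 0
  Position 22 '(': depth becomes 1
  Position 23 ')': depth becomes 0
  Position 24 '(': depth becomes 1
  Position 25 ')': depth becomes 0
Maximum depth reached: 6

6


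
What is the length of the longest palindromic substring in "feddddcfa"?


Input: "feddddcfa"
Checking substrings for palindromes:
  [2:6] "dddd" (len 4) => palindrome
  [2:5] "ddd" (len 3) => palindrome
  [3:6] "ddd" (len 3) => palindrome
  [2:4] "dd" (len 2) => palindrome
  [3:5] "dd" (len 2) => palindrome
  [4:6] "dd" (len 2) => palindrome
Longest palindromic substring: "dddd" with length 4

4


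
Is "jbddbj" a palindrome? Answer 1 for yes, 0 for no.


Input: jbddbj
Reversed: jbddbj
  Compare pos 0 ('j') with pos 5 ('j'): match
  Compare pos 1 ('b') with pos 4 ('b'): match
  Compare pos 2 ('d') with pos 3 ('d'): match
Result: palindrome

1


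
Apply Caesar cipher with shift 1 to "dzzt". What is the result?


Caesar cipher: shift "dzzt" by 1
  'd' (pos 3) + 1 = pos 4 = 'e'
  'z' (pos 25) + 1 = pos 0 = 'a'
  'z' (pos 25) + 1 = pos 0 = 'a'
  't' (pos 19) + 1 = pos 20 = 'u'
Result: eaau

eaau


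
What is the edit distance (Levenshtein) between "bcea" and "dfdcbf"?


Computing edit distance: "bcea" -> "dfdcbf"
DP table:
           d    f    d    c    b    f
      0    1    2    3    4    5    6
  b   1    1    2    3    4    4    5
  c   2    2    2    3    3    4    5
  e   3    3    3    3    4    4    5
  a   4    4    4    4    4    5    5
Edit distance = dp[4][6] = 5

5


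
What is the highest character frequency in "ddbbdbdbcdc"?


Input: ddbbdbdbcdc
Character counts:
  'b': 4
  'c': 2
  'd': 5
Maximum frequency: 5

5


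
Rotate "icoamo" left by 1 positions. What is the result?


Input: "icoamo", rotate left by 1
First 1 characters: "i"
Remaining characters: "coamo"
Concatenate remaining + first: "coamo" + "i" = "coamoi"

coamoi


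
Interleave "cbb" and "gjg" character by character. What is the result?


Interleaving "cbb" and "gjg":
  Position 0: 'c' from first, 'g' from second => "cg"
  Position 1: 'b' from first, 'j' from second => "bj"
  Position 2: 'b' from first, 'g' from second => "bg"
Result: cgbjbg

cgbjbg


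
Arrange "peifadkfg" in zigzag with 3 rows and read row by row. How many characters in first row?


Zigzag "peifadkfg" into 3 rows:
Placing characters:
  'p' => row 0
  'e' => row 1
  'i' => row 2
  'f' => row 1
  'a' => row 0
  'd' => row 1
  'k' => row 2
  'f' => row 1
  'g' => row 0
Rows:
  Row 0: "pag"
  Row 1: "efdf"
  Row 2: "ik"
First row length: 3

3


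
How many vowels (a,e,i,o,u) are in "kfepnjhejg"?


Input: kfepnjhejg
Checking each character:
  'k' at position 0: consonant
  'f' at position 1: consonant
  'e' at position 2: vowel (running total: 1)
  'p' at position 3: consonant
  'n' at position 4: consonant
  'j' at position 5: consonant
  'h' at position 6: consonant
  'e' at position 7: vowel (running total: 2)
  'j' at position 8: consonant
  'g' at position 9: consonant
Total vowels: 2

2


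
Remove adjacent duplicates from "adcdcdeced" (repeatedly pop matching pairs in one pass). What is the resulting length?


Input: adcdcdeced
Stack-based adjacent duplicate removal:
  Read 'a': push. Stack: a
  Read 'd': push. Stack: ad
  Read 'c': push. Stack: adc
  Read 'd': push. Stack: adcd
  Read 'c': push. Stack: adcdc
  Read 'd': push. Stack: adcdcd
  Read 'e': push. Stack: adcdcde
  Read 'c': push. Stack: adcdcdec
  Read 'e': push. Stack: adcdcdece
  Read 'd': push. Stack: adcdcdeced
Final stack: "adcdcdeced" (length 10)

10


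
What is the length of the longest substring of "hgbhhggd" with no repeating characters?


Input: "hgbhhggd"
Sliding window (track last position of each char):
  Position 0 ('h'): window [0,0] length 1 -- new best
  Position 1 ('g'): window [0,1] length 2 -- new best
  Position 2 ('b'): window [0,2] length 3 -- new best
  Position 3 ('h'): repeat (last at 0), move window start to 1
  Position 3 ('h'): window [1,3] length 3
  Position 4 ('h'): repeat (last at 3), move window start to 4
  Position 4 ('h'): window [4,4] length 1
  Position 5 ('g'): window [4,5] length 2
  Position 6 ('g'): repeat (last at 5), move window start to 6
  Position 6 ('g'): window [6,6] length 1
  Position 7 ('d'): window [6,7] length 2
Longest substring with no repeats: "hgb" with length 3

3


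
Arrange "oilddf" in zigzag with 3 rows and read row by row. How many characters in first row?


Zigzag "oilddf" into 3 rows:
Placing characters:
  'o' => row 0
  'i' => row 1
  'l' => row 2
  'd' => row 1
  'd' => row 0
  'f' => row 1
Rows:
  Row 0: "od"
  Row 1: "idf"
  Row 2: "l"
First row length: 2

2


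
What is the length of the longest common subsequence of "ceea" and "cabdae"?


LCS of "ceea" and "cabdae"
DP table:
           c    a    b    d    a    e
      0    0    0    0    0    0    0
  c   0    1    1    1    1    1    1
  e   0    1    1    1    1    1    2
  e   0    1    1    1    1    1    2
  a   0    1    2    2    2    2    2
LCS length = dp[4][6] = 2

2


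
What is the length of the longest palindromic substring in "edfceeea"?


Input: "edfceeea"
Checking substrings for palindromes:
  [4:7] "eee" (len 3) => palindrome
  [4:6] "ee" (len 2) => palindrome
  [5:7] "ee" (len 2) => palindrome
Longest palindromic substring: "eee" with length 3

3


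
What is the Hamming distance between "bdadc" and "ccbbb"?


Comparing "bdadc" and "ccbbb" position by position:
  Position 0: 'b' vs 'c' => differ
  Position 1: 'd' vs 'c' => differ
  Position 2: 'a' vs 'b' => differ
  Position 3: 'd' vs 'b' => differ
  Position 4: 'c' vs 'b' => differ
Total differences (Hamming distance): 5

5


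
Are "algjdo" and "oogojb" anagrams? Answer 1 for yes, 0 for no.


Strings: "algjdo", "oogojb"
Sorted first:  adgjlo
Sorted second: bgjooo
Differ at position 0: 'a' vs 'b' => not anagrams

0


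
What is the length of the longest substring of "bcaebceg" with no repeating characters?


Input: "bcaebceg"
Sliding window (track last position of each char):
  Position 0 ('b'): window [0,0] length 1 -- new best
  Position 1 ('c'): window [0,1] length 2 -- new best
  Position 2 ('a'): window [0,2] length 3 -- new best
  Position 3 ('e'): window [0,3] length 4 -- new best
  Position 4 ('b'): repeat (last at 0), move window start to 1
  Position 4 ('b'): window [1,4] length 4
  Position 5 ('c'): repeat (last at 1), move window start to 2
  Position 5 ('c'): window [2,5] length 4
  Position 6 ('e'): repeat (last at 3), move window start to 4
  Position 6 ('e'): window [4,6] length 3
  Position 7 ('g'): window [4,7] length 4
Longest substring with no repeats: "bcae" with length 4

4


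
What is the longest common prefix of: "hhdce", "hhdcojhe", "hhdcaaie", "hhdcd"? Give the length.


Words: hhdce, hhdcojhe, hhdcaaie, hhdcd
  Position 0: all 'h' => match
  Position 1: all 'h' => match
  Position 2: all 'd' => match
  Position 3: all 'c' => match
  Position 4: ('e', 'o', 'a', 'd') => mismatch, stop
LCP = "hhdc" (length 4)

4


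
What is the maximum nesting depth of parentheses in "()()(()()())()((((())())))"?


Input: "()()(()()())()((((())())))"
Tracking depth:
  Position 0 '(': depth becomes 1
  Position 1 ')': depth becomes 0
  Position 2 '(': depth becomes 1
  Position 3 ')': depth becomes 0
  Position 4 '(': depth becomes 1
  Position 5 '(': depth becomes 2
  Position 6 ')': depth becomes 1
  Position 7 '(': depth becomes 2
  Position 8 ')': depth becomes 1
  Position 9 '(': depth becomes 2
  Position 10 ')': depth becomes 1
  Position 11 ')': depth becomes 0
  Position 12 '(': depth becomes 1
  Position 13 ')': depth becomes 0
  Position 14 '(': depth becomes 1
  Position 15 '(': depth becomes 2
  Position 16 '(': depth becomes 3
  Position 17 '(': depth becomes 4
  Position 18 '(': depth becomes 5
  Position 19 ')': depth becomes 4
  Position 20 ')': depth becomes 3
  Position 21 '(': depth becomes 4
  Position 22 ')': depth becomes 3
  Position 23 ')': depth becomes 2
  Position 24 ')': depth becomes 1
  Position 25 ')': depth becomes 0
Maximum depth reached: 5

5


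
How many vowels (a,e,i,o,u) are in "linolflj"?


Input: linolflj
Checking each character:
  'l' at position 0: consonant
  'i' at position 1: vowel (running total: 1)
  'n' at position 2: consonant
  'o' at position 3: vowel (running total: 2)
  'l' at position 4: consonant
  'f' at position 5: consonant
  'l' at position 6: consonant
  'j' at position 7: consonant
Total vowels: 2

2


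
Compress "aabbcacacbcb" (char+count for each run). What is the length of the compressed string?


Input: aabbcacacbcb
Runs:
  'a' x 2 => "a2"
  'b' x 2 => "b2"
  'c' x 1 => "c1"
  'a' x 1 => "a1"
  'c' x 1 => "c1"
  'a' x 1 => "a1"
  'c' x 1 => "c1"
  'b' x 1 => "b1"
  'c' x 1 => "c1"
  'b' x 1 => "b1"
Compressed: "a2b2c1a1c1a1c1b1c1b1"
Compressed length: 20

20


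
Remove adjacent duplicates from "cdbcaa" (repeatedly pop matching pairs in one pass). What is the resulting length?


Input: cdbcaa
Stack-based adjacent duplicate removal:
  Read 'c': push. Stack: c
  Read 'd': push. Stack: cd
  Read 'b': push. Stack: cdb
  Read 'c': push. Stack: cdbc
  Read 'a': push. Stack: cdbca
  Read 'a': matches stack top 'a' => pop. Stack: cdbc
Final stack: "cdbc" (length 4)

4


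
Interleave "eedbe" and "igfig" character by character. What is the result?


Interleaving "eedbe" and "igfig":
  Position 0: 'e' from first, 'i' from second => "ei"
  Position 1: 'e' from first, 'g' from second => "eg"
  Position 2: 'd' from first, 'f' from second => "df"
  Position 3: 'b' from first, 'i' from second => "bi"
  Position 4: 'e' from first, 'g' from second => "eg"
Result: eiegdfbieg

eiegdfbieg


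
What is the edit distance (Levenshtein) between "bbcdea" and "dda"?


Computing edit distance: "bbcdea" -> "dda"
DP table:
           d    d    a
      0    1    2    3
  b   1    1    2    3
  b   2    2    2    3
  c   3    3    3    3
  d   4    3    3    4
  e   5    4    4    4
  a   6    5    5    4
Edit distance = dp[6][3] = 4

4


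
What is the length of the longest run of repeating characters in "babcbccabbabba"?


Input: "babcbccabbabba"
Scanning for longest run:
  Position 1 ('a'): new char, reset run to 1
  Position 2 ('b'): new char, reset run to 1
  Position 3 ('c'): new char, reset run to 1
  Position 4 ('b'): new char, reset run to 1
  Position 5 ('c'): new char, reset run to 1
  Position 6 ('c'): continues run of 'c', length=2
  Position 7 ('a'): new char, reset run to 1
  Position 8 ('b'): new char, reset run to 1
  Position 9 ('b'): continues run of 'b', length=2
  Position 10 ('a'): new char, reset run to 1
  Position 11 ('b'): new char, reset run to 1
  Position 12 ('b'): continues run of 'b', length=2
  Position 13 ('a'): new char, reset run to 1
Longest run: 'c' with length 2

2


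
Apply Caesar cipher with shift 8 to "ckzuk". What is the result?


Caesar cipher: shift "ckzuk" by 8
  'c' (pos 2) + 8 = pos 10 = 'k'
  'k' (pos 10) + 8 = pos 18 = 's'
  'z' (pos 25) + 8 = pos 7 = 'h'
  'u' (pos 20) + 8 = pos 2 = 'c'
  'k' (pos 10) + 8 = pos 18 = 's'
Result: kshcs

kshcs


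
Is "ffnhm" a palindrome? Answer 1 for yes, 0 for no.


Input: ffnhm
Reversed: mhnff
  Compare pos 0 ('f') with pos 4 ('m'): MISMATCH
  Compare pos 1 ('f') with pos 3 ('h'): MISMATCH
Result: not a palindrome

0


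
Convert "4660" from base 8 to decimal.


Input: "4660" in base 8
Positional expansion:
  Digit '4' (value 4) x 8^3 = 2048
  Digit '6' (value 6) x 8^2 = 384
  Digit '6' (value 6) x 8^1 = 48
  Digit '0' (value 0) x 8^0 = 0
Sum = 2480

2480


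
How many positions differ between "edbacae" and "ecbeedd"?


Comparing "edbacae" and "ecbeedd" position by position:
  Position 0: 'e' vs 'e' => same
  Position 1: 'd' vs 'c' => DIFFER
  Position 2: 'b' vs 'b' => same
  Position 3: 'a' vs 'e' => DIFFER
  Position 4: 'c' vs 'e' => DIFFER
  Position 5: 'a' vs 'd' => DIFFER
  Position 6: 'e' vs 'd' => DIFFER
Positions that differ: 5

5


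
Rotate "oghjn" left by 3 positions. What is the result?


Input: "oghjn", rotate left by 3
First 3 characters: "ogh"
Remaining characters: "jn"
Concatenate remaining + first: "jn" + "ogh" = "jnogh"

jnogh


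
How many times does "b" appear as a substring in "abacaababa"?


Searching for "b" in "abacaababa"
Scanning each position:
  Position 0: "a" => no
  Position 1: "b" => MATCH
  Position 2: "a" => no
  Position 3: "c" => no
  Position 4: "a" => no
  Position 5: "a" => no
  Position 6: "b" => MATCH
  Position 7: "a" => no
  Position 8: "b" => MATCH
  Position 9: "a" => no
Total occurrences: 3

3


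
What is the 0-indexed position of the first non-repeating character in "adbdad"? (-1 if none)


Input: adbdad
Character frequencies:
  'a': 2
  'b': 1
  'd': 3
Scanning left to right for freq == 1:
  Position 0 ('a'): freq=2, skip
  Position 1 ('d'): freq=3, skip
  Position 2 ('b'): unique! => answer = 2

2


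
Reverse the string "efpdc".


Input: efpdc
Reading characters right to left:
  Position 4: 'c'
  Position 3: 'd'
  Position 2: 'p'
  Position 1: 'f'
  Position 0: 'e'
Reversed: cdpfe

cdpfe


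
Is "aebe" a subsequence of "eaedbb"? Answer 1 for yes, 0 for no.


Check if "aebe" is a subsequence of "eaedbb"
Greedy scan:
  Position 0 ('e'): no match needed
  Position 1 ('a'): matches sub[0] = 'a'
  Position 2 ('e'): matches sub[1] = 'e'
  Position 3 ('d'): no match needed
  Position 4 ('b'): matches sub[2] = 'b'
  Position 5 ('b'): no match needed
Only matched 3/4 characters => not a subsequence

0


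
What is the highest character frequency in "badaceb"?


Input: badaceb
Character counts:
  'a': 2
  'b': 2
  'c': 1
  'd': 1
  'e': 1
Maximum frequency: 2

2


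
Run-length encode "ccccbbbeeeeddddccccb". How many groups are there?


Input: ccccbbbeeeeddddccccb
Scanning for consecutive runs:
  Group 1: 'c' x 4 (positions 0-3)
  Group 2: 'b' x 3 (positions 4-6)
  Group 3: 'e' x 4 (positions 7-10)
  Group 4: 'd' x 4 (positions 11-14)
  Group 5: 'c' x 4 (positions 15-18)
  Group 6: 'b' x 1 (positions 19-19)
Total groups: 6

6


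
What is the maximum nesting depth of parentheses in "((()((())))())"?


Input: "((()((())))())"
Tracking depth:
  Position 0 '(': depth becomes 1
  Position 1 '(': depth becomes 2
  Position 2 '(': depth becomes 3
  Position 3 ')': depth becomes 2
  Position 4 '(': depth becomes 3
  Position 5 '(': depth becomes 4
  Position 6 '(': depth becomes 5
  Position 7 ')': depth becomes 4
  Position 8 ')': depth becomes 3
  Position 9 ')': depth becomes 2
  Position 10 ')': depth becomes 1
  Position 11 '(': depth becomes 2
  Position 12 ')': depth becomes 1
  Position 13 ')': depth becomes 0
Maximum depth reached: 5

5


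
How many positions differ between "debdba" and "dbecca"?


Comparing "debdba" and "dbecca" position by position:
  Position 0: 'd' vs 'd' => same
  Position 1: 'e' vs 'b' => DIFFER
  Position 2: 'b' vs 'e' => DIFFER
  Position 3: 'd' vs 'c' => DIFFER
  Position 4: 'b' vs 'c' => DIFFER
  Position 5: 'a' vs 'a' => same
Positions that differ: 4

4


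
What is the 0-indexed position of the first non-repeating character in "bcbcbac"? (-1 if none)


Input: bcbcbac
Character frequencies:
  'a': 1
  'b': 3
  'c': 3
Scanning left to right for freq == 1:
  Position 0 ('b'): freq=3, skip
  Position 1 ('c'): freq=3, skip
  Position 2 ('b'): freq=3, skip
  Position 3 ('c'): freq=3, skip
  Position 4 ('b'): freq=3, skip
  Position 5 ('a'): unique! => answer = 5

5


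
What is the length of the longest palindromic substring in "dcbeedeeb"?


Input: "dcbeedeeb"
Checking substrings for palindromes:
  [2:9] "beedeeb" (len 7) => palindrome
  [3:8] "eedee" (len 5) => palindrome
  [4:7] "ede" (len 3) => palindrome
  [3:5] "ee" (len 2) => palindrome
  [6:8] "ee" (len 2) => palindrome
Longest palindromic substring: "beedeeb" with length 7

7


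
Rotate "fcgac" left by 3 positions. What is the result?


Input: "fcgac", rotate left by 3
First 3 characters: "fcg"
Remaining characters: "ac"
Concatenate remaining + first: "ac" + "fcg" = "acfcg"

acfcg


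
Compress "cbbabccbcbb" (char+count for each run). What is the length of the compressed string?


Input: cbbabccbcbb
Runs:
  'c' x 1 => "c1"
  'b' x 2 => "b2"
  'a' x 1 => "a1"
  'b' x 1 => "b1"
  'c' x 2 => "c2"
  'b' x 1 => "b1"
  'c' x 1 => "c1"
  'b' x 2 => "b2"
Compressed: "c1b2a1b1c2b1c1b2"
Compressed length: 16

16


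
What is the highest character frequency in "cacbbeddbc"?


Input: cacbbeddbc
Character counts:
  'a': 1
  'b': 3
  'c': 3
  'd': 2
  'e': 1
Maximum frequency: 3

3


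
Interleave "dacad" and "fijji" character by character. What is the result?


Interleaving "dacad" and "fijji":
  Position 0: 'd' from first, 'f' from second => "df"
  Position 1: 'a' from first, 'i' from second => "ai"
  Position 2: 'c' from first, 'j' from second => "cj"
  Position 3: 'a' from first, 'j' from second => "aj"
  Position 4: 'd' from first, 'i' from second => "di"
Result: dfaicjajdi

dfaicjajdi


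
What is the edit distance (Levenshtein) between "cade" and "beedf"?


Computing edit distance: "cade" -> "beedf"
DP table:
           b    e    e    d    f
      0    1    2    3    4    5
  c   1    1    2    3    4    5
  a   2    2    2    3    4    5
  d   3    3    3    3    3    4
  e   4    4    3    3    4    4
Edit distance = dp[4][5] = 4

4


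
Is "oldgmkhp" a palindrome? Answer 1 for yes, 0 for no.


Input: oldgmkhp
Reversed: phkmgdlo
  Compare pos 0 ('o') with pos 7 ('p'): MISMATCH
  Compare pos 1 ('l') with pos 6 ('h'): MISMATCH
  Compare pos 2 ('d') with pos 5 ('k'): MISMATCH
  Compare pos 3 ('g') with pos 4 ('m'): MISMATCH
Result: not a palindrome

0


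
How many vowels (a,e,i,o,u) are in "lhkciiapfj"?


Input: lhkciiapfj
Checking each character:
  'l' at position 0: consonant
  'h' at position 1: consonant
  'k' at position 2: consonant
  'c' at position 3: consonant
  'i' at position 4: vowel (running total: 1)
  'i' at position 5: vowel (running total: 2)
  'a' at position 6: vowel (running total: 3)
  'p' at position 7: consonant
  'f' at position 8: consonant
  'j' at position 9: consonant
Total vowels: 3

3


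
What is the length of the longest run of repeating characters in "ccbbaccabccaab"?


Input: "ccbbaccabccaab"
Scanning for longest run:
  Position 1 ('c'): continues run of 'c', length=2
  Position 2 ('b'): new char, reset run to 1
  Position 3 ('b'): continues run of 'b', length=2
  Position 4 ('a'): new char, reset run to 1
  Position 5 ('c'): new char, reset run to 1
  Position 6 ('c'): continues run of 'c', length=2
  Position 7 ('a'): new char, reset run to 1
  Position 8 ('b'): new char, reset run to 1
  Position 9 ('c'): new char, reset run to 1
  Position 10 ('c'): continues run of 'c', length=2
  Position 11 ('a'): new char, reset run to 1
  Position 12 ('a'): continues run of 'a', length=2
  Position 13 ('b'): new char, reset run to 1
Longest run: 'c' with length 2

2


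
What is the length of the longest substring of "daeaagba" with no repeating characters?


Input: "daeaagba"
Sliding window (track last position of each char):
  Position 0 ('d'): window [0,0] length 1 -- new best
  Position 1 ('a'): window [0,1] length 2 -- new best
  Position 2 ('e'): window [0,2] length 3 -- new best
  Position 3 ('a'): repeat (last at 1), move window start to 2
  Position 3 ('a'): window [2,3] length 2
  Position 4 ('a'): repeat (last at 3), move window start to 4
  Position 4 ('a'): window [4,4] length 1
  Position 5 ('g'): window [4,5] length 2
  Position 6 ('b'): window [4,6] length 3
  Position 7 ('a'): repeat (last at 4), move window start to 5
  Position 7 ('a'): window [5,7] length 3
Longest substring with no repeats: "dae" with length 3

3


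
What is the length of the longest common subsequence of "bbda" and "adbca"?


LCS of "bbda" and "adbca"
DP table:
           a    d    b    c    a
      0    0    0    0    0    0
  b   0    0    0    1    1    1
  b   0    0    0    1    1    1
  d   0    0    1    1    1    1
  a   0    1    1    1    1    2
LCS length = dp[4][5] = 2

2


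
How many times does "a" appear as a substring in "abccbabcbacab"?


Searching for "a" in "abccbabcbacab"
Scanning each position:
  Position 0: "a" => MATCH
  Position 1: "b" => no
  Position 2: "c" => no
  Position 3: "c" => no
  Position 4: "b" => no
  Position 5: "a" => MATCH
  Position 6: "b" => no
  Position 7: "c" => no
  Position 8: "b" => no
  Position 9: "a" => MATCH
  Position 10: "c" => no
  Position 11: "a" => MATCH
  Position 12: "b" => no
Total occurrences: 4

4


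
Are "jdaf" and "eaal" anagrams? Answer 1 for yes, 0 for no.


Strings: "jdaf", "eaal"
Sorted first:  adfj
Sorted second: aael
Differ at position 1: 'd' vs 'a' => not anagrams

0


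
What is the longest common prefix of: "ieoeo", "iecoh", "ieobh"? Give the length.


Words: ieoeo, iecoh, ieobh
  Position 0: all 'i' => match
  Position 1: all 'e' => match
  Position 2: ('o', 'c', 'o') => mismatch, stop
LCP = "ie" (length 2)

2


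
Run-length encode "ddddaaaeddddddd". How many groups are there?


Input: ddddaaaeddddddd
Scanning for consecutive runs:
  Group 1: 'd' x 4 (positions 0-3)
  Group 2: 'a' x 3 (positions 4-6)
  Group 3: 'e' x 1 (positions 7-7)
  Group 4: 'd' x 7 (positions 8-14)
Total groups: 4

4


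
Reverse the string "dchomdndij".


Input: dchomdndij
Reading characters right to left:
  Position 9: 'j'
  Position 8: 'i'
  Position 7: 'd'
  Position 6: 'n'
  Position 5: 'd'
  Position 4: 'm'
  Position 3: 'o'
  Position 2: 'h'
  Position 1: 'c'
  Position 0: 'd'
Reversed: jidndmohcd

jidndmohcd


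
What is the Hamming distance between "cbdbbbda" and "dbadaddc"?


Comparing "cbdbbbda" and "dbadaddc" position by position:
  Position 0: 'c' vs 'd' => differ
  Position 1: 'b' vs 'b' => same
  Position 2: 'd' vs 'a' => differ
  Position 3: 'b' vs 'd' => differ
  Position 4: 'b' vs 'a' => differ
  Position 5: 'b' vs 'd' => differ
  Position 6: 'd' vs 'd' => same
  Position 7: 'a' vs 'c' => differ
Total differences (Hamming distance): 6

6


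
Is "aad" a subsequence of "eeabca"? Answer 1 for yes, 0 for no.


Check if "aad" is a subsequence of "eeabca"
Greedy scan:
  Position 0 ('e'): no match needed
  Position 1 ('e'): no match needed
  Position 2 ('a'): matches sub[0] = 'a'
  Position 3 ('b'): no match needed
  Position 4 ('c'): no match needed
  Position 5 ('a'): matches sub[1] = 'a'
Only matched 2/3 characters => not a subsequence

0


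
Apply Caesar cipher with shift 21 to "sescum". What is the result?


Caesar cipher: shift "sescum" by 21
  's' (pos 18) + 21 = pos 13 = 'n'
  'e' (pos 4) + 21 = pos 25 = 'z'
  's' (pos 18) + 21 = pos 13 = 'n'
  'c' (pos 2) + 21 = pos 23 = 'x'
  'u' (pos 20) + 21 = pos 15 = 'p'
  'm' (pos 12) + 21 = pos 7 = 'h'
Result: nznxph

nznxph


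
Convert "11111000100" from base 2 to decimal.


Input: "11111000100" in base 2
Positional expansion:
  Digit '1' (value 1) x 2^10 = 1024
  Digit '1' (value 1) x 2^9 = 512
  Digit '1' (value 1) x 2^8 = 256
  Digit '1' (value 1) x 2^7 = 128
  Digit '1' (value 1) x 2^6 = 64
  Digit '0' (value 0) x 2^5 = 0
  Digit '0' (value 0) x 2^4 = 0
  Digit '0' (value 0) x 2^3 = 0
  Digit '1' (value 1) x 2^2 = 4
  Digit '0' (value 0) x 2^1 = 0
  Digit '0' (value 0) x 2^0 = 0
Sum = 1988

1988


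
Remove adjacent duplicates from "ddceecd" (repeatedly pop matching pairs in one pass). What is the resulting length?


Input: ddceecd
Stack-based adjacent duplicate removal:
  Read 'd': push. Stack: d
  Read 'd': matches stack top 'd' => pop. Stack: (empty)
  Read 'c': push. Stack: c
  Read 'e': push. Stack: ce
  Read 'e': matches stack top 'e' => pop. Stack: c
  Read 'c': matches stack top 'c' => pop. Stack: (empty)
  Read 'd': push. Stack: d
Final stack: "d" (length 1)

1


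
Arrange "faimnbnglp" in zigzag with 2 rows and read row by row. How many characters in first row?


Zigzag "faimnbnglp" into 2 rows:
Placing characters:
  'f' => row 0
  'a' => row 1
  'i' => row 0
  'm' => row 1
  'n' => row 0
  'b' => row 1
  'n' => row 0
  'g' => row 1
  'l' => row 0
  'p' => row 1
Rows:
  Row 0: "finnl"
  Row 1: "ambgp"
First row length: 5

5


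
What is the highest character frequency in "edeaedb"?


Input: edeaedb
Character counts:
  'a': 1
  'b': 1
  'd': 2
  'e': 3
Maximum frequency: 3

3


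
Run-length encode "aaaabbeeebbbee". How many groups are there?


Input: aaaabbeeebbbee
Scanning for consecutive runs:
  Group 1: 'a' x 4 (positions 0-3)
  Group 2: 'b' x 2 (positions 4-5)
  Group 3: 'e' x 3 (positions 6-8)
  Group 4: 'b' x 3 (positions 9-11)
  Group 5: 'e' x 2 (positions 12-13)
Total groups: 5

5


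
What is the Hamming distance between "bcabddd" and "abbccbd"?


Comparing "bcabddd" and "abbccbd" position by position:
  Position 0: 'b' vs 'a' => differ
  Position 1: 'c' vs 'b' => differ
  Position 2: 'a' vs 'b' => differ
  Position 3: 'b' vs 'c' => differ
  Position 4: 'd' vs 'c' => differ
  Position 5: 'd' vs 'b' => differ
  Position 6: 'd' vs 'd' => same
Total differences (Hamming distance): 6

6


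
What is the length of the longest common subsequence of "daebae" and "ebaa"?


LCS of "daebae" and "ebaa"
DP table:
           e    b    a    a
      0    0    0    0    0
  d   0    0    0    0    0
  a   0    0    0    1    1
  e   0    1    1    1    1
  b   0    1    2    2    2
  a   0    1    2    3    3
  e   0    1    2    3    3
LCS length = dp[6][4] = 3

3


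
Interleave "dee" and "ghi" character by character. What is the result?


Interleaving "dee" and "ghi":
  Position 0: 'd' from first, 'g' from second => "dg"
  Position 1: 'e' from first, 'h' from second => "eh"
  Position 2: 'e' from first, 'i' from second => "ei"
Result: dgehei

dgehei


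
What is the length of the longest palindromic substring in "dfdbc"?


Input: "dfdbc"
Checking substrings for palindromes:
  [0:3] "dfd" (len 3) => palindrome
Longest palindromic substring: "dfd" with length 3

3


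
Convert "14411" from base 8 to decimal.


Input: "14411" in base 8
Positional expansion:
  Digit '1' (value 1) x 8^4 = 4096
  Digit '4' (value 4) x 8^3 = 2048
  Digit '4' (value 4) x 8^2 = 256
  Digit '1' (value 1) x 8^1 = 8
  Digit '1' (value 1) x 8^0 = 1
Sum = 6409

6409


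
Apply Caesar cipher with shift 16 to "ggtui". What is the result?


Caesar cipher: shift "ggtui" by 16
  'g' (pos 6) + 16 = pos 22 = 'w'
  'g' (pos 6) + 16 = pos 22 = 'w'
  't' (pos 19) + 16 = pos 9 = 'j'
  'u' (pos 20) + 16 = pos 10 = 'k'
  'i' (pos 8) + 16 = pos 24 = 'y'
Result: wwjky

wwjky


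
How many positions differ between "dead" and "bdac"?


Comparing "dead" and "bdac" position by position:
  Position 0: 'd' vs 'b' => DIFFER
  Position 1: 'e' vs 'd' => DIFFER
  Position 2: 'a' vs 'a' => same
  Position 3: 'd' vs 'c' => DIFFER
Positions that differ: 3

3
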